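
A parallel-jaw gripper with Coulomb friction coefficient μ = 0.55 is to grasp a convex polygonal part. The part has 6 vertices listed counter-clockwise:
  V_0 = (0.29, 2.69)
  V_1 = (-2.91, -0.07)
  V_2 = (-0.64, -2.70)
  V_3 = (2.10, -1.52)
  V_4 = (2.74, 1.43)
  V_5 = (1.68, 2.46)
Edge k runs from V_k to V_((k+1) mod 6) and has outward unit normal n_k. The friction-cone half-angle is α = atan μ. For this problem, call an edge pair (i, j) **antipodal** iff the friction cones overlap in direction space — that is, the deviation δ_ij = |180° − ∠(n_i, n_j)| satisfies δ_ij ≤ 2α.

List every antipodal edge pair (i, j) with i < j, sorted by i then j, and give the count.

count = 6; pairs: (0,2), (0,3), (1,3), (1,4), (1,5), (2,5)

α = atan 0.55 = 28.81°;  2α = 57.62°
n_0 = (-0.6531, +0.7572)
n_1 = (-0.7570, -0.6534)
n_2 = (+0.3955, -0.9185)
n_3 = (+0.9773, -0.2120)
n_4 = (+0.6969, +0.7172)
n_5 = (+0.1632, +0.9866)
  (0,1): δ = 89.98°  ·
  (0,2): δ = 17.48°  ✓
  (0,3): δ = 36.98°  ✓
  (0,4): δ = 95.04°  ·
  (0,5): δ = 129.83°  ·
  (1,2): δ = 107.50°  ·
  (1,3): δ = 53.04°  ✓
  (1,4): δ = 5.02°  ✓
  (1,5): δ = 39.81°  ✓
  (2,3): δ = 125.54°  ·
  (2,4): δ = 67.48°  ·
  (2,5): δ = 32.69°  ✓
  (3,4): δ = 121.94°  ·
  (3,5): δ = 87.15°  ·
  (4,5): δ = 145.22°  ·
antipodal pairs: 6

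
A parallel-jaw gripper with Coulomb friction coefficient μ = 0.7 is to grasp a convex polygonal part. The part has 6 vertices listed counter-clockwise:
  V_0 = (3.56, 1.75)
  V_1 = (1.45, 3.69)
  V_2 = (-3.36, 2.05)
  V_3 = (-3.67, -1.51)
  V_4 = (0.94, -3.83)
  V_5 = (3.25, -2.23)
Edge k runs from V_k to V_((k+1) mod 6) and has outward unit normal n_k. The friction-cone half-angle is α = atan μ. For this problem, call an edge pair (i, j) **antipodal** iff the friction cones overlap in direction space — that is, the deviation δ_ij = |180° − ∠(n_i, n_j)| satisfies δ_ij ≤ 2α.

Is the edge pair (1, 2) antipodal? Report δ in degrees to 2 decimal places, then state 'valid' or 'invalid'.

δ = 113.80°, invalid

α = atan 0.7 = 34.99°;  2α = 69.98°
edge 1: e_1 = (-4.81, -1.64);  n_1 = (-0.3227, +0.9465)
edge 2: e_2 = (-0.31, -3.56);  n_2 = (-0.9962, +0.0868)
∠(n_1, n_2) = 66.20°
δ = |180° − 66.20°| = 113.80°
113.80° > 2α = 69.98°  →  invalid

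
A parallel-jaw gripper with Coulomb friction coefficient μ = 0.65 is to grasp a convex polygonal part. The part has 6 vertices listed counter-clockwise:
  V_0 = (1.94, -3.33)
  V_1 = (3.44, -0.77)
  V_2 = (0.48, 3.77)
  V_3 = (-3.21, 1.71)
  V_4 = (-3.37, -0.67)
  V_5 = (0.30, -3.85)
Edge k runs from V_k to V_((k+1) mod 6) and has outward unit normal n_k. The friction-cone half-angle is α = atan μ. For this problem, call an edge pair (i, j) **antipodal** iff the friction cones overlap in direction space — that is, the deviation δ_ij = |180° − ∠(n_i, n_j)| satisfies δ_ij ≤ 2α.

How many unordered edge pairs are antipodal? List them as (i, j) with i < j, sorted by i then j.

count = 5; pairs: (0,2), (0,3), (1,3), (1,4), (2,5)

α = atan 0.65 = 33.02°;  2α = 66.05°
n_0 = (+0.8628, -0.5055)
n_1 = (+0.8377, +0.5462)
n_2 = (-0.4875, +0.8732)
n_3 = (-0.9977, +0.0671)
n_4 = (-0.6549, -0.7558)
n_5 = (+0.3022, -0.9532)
  (0,1): δ = 116.53°  ·
  (0,2): δ = 30.46°  ✓
  (0,3): δ = 26.52°  ✓
  (0,4): δ = 79.46°  ·
  (0,5): δ = 137.96°  ·
  (1,2): δ = 93.93°  ·
  (1,3): δ = 36.95°  ✓
  (1,4): δ = 15.99°  ✓
  (1,5): δ = 74.49°  ·
  (2,3): δ = 123.02°  ·
  (2,4): δ = 70.08°  ·
  (2,5): δ = 11.58°  ✓
  (3,4): δ = 127.06°  ·
  (3,5): δ = 68.56°  ·
  (4,5): δ = 121.50°  ·
antipodal pairs: 5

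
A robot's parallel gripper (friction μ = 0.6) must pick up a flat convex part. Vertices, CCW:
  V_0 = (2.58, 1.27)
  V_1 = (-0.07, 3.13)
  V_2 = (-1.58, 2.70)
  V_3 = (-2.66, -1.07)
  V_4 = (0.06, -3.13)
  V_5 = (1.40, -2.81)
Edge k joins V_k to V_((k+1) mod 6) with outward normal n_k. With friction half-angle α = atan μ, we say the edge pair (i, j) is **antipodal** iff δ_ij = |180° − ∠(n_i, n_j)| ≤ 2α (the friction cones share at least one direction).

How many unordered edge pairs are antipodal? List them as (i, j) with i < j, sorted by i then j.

α = atan 0.6 = 30.96°;  2α = 61.93°
n_0 = (+0.5745, +0.8185)
n_1 = (-0.2739, +0.9618)
n_2 = (-0.9613, +0.2754)
n_3 = (-0.6037, -0.7972)
n_4 = (+0.2323, -0.9727)
n_5 = (+0.9606, -0.2778)
  (0,1): δ = 129.04°  ·
  (0,2): δ = 70.92°  ·
  (0,3): δ = 2.07°  ✓
  (0,4): δ = 48.50°  ✓
  (0,5): δ = 108.93°  ·
  (1,2): δ = 121.88°  ·
  (1,3): δ = 53.03°  ✓
  (1,4): δ = 2.46°  ✓
  (1,5): δ = 57.97°  ✓
  (2,3): δ = 111.15°  ·
  (2,4): δ = 60.58°  ✓
  (2,5): δ = 0.15°  ✓
  (3,4): δ = 129.43°  ·
  (3,5): δ = 68.99°  ·
  (4,5): δ = 119.56°  ·
antipodal pairs: 7

count = 7; pairs: (0,3), (0,4), (1,3), (1,4), (1,5), (2,4), (2,5)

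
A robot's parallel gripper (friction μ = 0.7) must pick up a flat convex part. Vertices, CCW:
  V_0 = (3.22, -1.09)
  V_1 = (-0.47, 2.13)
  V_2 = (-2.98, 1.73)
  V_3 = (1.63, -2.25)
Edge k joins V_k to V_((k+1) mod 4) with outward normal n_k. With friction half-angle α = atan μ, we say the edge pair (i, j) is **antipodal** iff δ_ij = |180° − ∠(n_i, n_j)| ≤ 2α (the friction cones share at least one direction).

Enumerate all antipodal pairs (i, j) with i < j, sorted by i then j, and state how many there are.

α = atan 0.7 = 34.99°;  2α = 69.98°
n_0 = (+0.6575, +0.7535)
n_1 = (-0.1574, +0.9875)
n_2 = (-0.6535, -0.7569)
n_3 = (+0.5894, -0.8079)
  (0,1): δ = 129.84°  ·
  (0,2): δ = 0.30°  ✓
  (0,3): δ = 77.22°  ·
  (1,2): δ = 49.86°  ✓
  (1,3): δ = 27.06°  ✓
  (2,3): δ = 103.08°  ·
antipodal pairs: 3

count = 3; pairs: (0,2), (1,2), (1,3)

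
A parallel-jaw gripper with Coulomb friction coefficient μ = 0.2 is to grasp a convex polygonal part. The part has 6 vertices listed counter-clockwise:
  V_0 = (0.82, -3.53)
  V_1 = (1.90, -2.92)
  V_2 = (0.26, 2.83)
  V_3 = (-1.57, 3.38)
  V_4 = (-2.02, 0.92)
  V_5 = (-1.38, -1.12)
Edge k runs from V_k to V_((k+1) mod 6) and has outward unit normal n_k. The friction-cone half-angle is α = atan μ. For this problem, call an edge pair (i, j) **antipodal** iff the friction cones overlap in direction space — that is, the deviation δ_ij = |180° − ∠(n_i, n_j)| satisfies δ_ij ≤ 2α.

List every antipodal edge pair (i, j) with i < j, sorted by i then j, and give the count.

α = atan 0.2 = 11.31°;  2α = 22.62°
n_0 = (+0.4918, -0.8707)
n_1 = (+0.9617, +0.2743)
n_2 = (+0.2878, +0.9577)
n_3 = (-0.9837, +0.1799)
n_4 = (-0.9541, -0.2993)
n_5 = (-0.7386, -0.6742)
  (0,1): δ = 103.54°  ·
  (0,2): δ = 46.19°  ·
  (0,3): δ = 50.18°  ·
  (0,4): δ = 77.96°  ·
  (0,5): δ = 102.93°  ·
  (1,2): δ = 122.65°  ·
  (1,3): δ = 26.29°  ·
  (1,4): δ = 1.50°  ✓
  (1,5): δ = 26.47°  ·
  (2,3): δ = 83.64°  ·
  (2,4): δ = 55.85°  ·
  (2,5): δ = 30.88°  ·
  (3,4): δ = 152.22°  ·
  (3,5): δ = 127.24°  ·
  (4,5): δ = 155.03°  ·
antipodal pairs: 1

count = 1; pairs: (1,4)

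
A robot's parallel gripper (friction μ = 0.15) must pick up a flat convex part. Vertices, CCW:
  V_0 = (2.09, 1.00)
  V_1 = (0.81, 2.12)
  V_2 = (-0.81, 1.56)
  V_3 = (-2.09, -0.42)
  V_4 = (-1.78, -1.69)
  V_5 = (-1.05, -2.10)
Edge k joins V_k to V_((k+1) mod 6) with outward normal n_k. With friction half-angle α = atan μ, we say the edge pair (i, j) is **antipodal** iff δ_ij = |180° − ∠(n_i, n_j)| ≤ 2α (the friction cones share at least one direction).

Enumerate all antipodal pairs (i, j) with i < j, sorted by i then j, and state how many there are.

count = 2; pairs: (0,4), (2,5)

α = atan 0.15 = 8.53°;  2α = 17.06°
n_0 = (+0.6585, +0.7526)
n_1 = (-0.3267, +0.9451)
n_2 = (-0.8398, +0.5429)
n_3 = (-0.9715, -0.2371)
n_4 = (-0.4897, -0.8719)
n_5 = (+0.7026, -0.7116)
  (0,1): δ = 119.74°  ·
  (0,2): δ = 81.70°  ·
  (0,3): δ = 35.10°  ·
  (0,4): δ = 11.87°  ✓
  (0,5): δ = 85.82°  ·
  (1,2): δ = 141.95°  ·
  (1,3): δ = 95.35°  ·
  (1,4): δ = 48.39°  ·
  (1,5): δ = 25.56°  ·
  (2,3): δ = 133.40°  ·
  (2,4): δ = 86.44°  ·
  (2,5): δ = 12.49°  ✓
  (3,4): δ = 133.04°  ·
  (3,5): δ = 59.08°  ·
  (4,5): δ = 106.05°  ·
antipodal pairs: 2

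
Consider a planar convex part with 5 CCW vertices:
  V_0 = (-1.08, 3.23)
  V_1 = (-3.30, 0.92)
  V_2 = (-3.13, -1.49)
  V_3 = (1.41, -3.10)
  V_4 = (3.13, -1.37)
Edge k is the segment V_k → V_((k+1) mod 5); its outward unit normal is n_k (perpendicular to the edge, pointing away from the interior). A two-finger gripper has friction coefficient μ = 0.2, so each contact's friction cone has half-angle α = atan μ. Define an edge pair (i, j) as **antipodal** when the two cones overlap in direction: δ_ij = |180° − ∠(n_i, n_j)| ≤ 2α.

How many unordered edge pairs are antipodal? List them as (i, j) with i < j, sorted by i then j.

α = atan 0.2 = 11.31°;  2α = 22.62°
n_0 = (-0.7210, +0.6929)
n_1 = (-0.9975, -0.0704)
n_2 = (-0.3342, -0.9425)
n_3 = (+0.7092, -0.7051)
n_4 = (+0.7377, +0.6751)
  (0,1): δ = 132.10°  ·
  (0,2): δ = 65.66°  ·
  (0,3): δ = 0.97°  ✓
  (0,4): δ = 86.33°  ·
  (1,2): δ = 113.56°  ·
  (1,3): δ = 48.87°  ·
  (1,4): δ = 38.43°  ·
  (2,3): δ = 115.31°  ·
  (2,4): δ = 28.01°  ·
  (3,4): δ = 92.70°  ·
antipodal pairs: 1

count = 1; pairs: (0,3)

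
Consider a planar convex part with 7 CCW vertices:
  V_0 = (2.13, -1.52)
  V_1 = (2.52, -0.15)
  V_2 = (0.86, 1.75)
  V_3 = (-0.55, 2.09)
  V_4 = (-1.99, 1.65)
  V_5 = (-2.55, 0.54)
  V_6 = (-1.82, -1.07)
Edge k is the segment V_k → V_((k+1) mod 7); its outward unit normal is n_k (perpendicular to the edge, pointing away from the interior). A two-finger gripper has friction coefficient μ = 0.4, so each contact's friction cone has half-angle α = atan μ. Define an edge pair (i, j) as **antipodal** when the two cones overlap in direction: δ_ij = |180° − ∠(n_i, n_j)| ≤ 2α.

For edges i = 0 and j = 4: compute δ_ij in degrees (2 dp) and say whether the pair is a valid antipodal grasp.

δ = 10.88°, valid

α = atan 0.4 = 21.80°;  2α = 43.60°
edge 0: e_0 = (+0.39, +1.37);  n_0 = (+0.9618, -0.2738)
edge 4: e_4 = (-0.56, -1.11);  n_4 = (-0.8928, +0.4504)
∠(n_0, n_4) = 169.12°
δ = |180° − 169.12°| = 10.88°
10.88° ≤ 2α = 43.60°  →  valid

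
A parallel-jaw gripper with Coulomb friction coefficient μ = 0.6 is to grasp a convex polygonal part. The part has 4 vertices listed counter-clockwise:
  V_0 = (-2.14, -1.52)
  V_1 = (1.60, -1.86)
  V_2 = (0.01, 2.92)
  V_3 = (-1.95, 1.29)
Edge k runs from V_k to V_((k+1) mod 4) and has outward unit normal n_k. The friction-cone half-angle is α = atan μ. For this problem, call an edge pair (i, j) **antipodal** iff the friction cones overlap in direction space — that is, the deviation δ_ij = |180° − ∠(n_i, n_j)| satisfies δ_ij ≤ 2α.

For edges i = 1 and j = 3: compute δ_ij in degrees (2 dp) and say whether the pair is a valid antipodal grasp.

α = atan 0.6 = 30.96°;  2α = 61.93°
edge 1: e_1 = (-1.59, +4.78);  n_1 = (+0.9489, +0.3156)
edge 3: e_3 = (-0.19, -2.81);  n_3 = (-0.9977, +0.0675)
∠(n_1, n_3) = 157.73°
δ = |180° − 157.73°| = 22.27°
22.27° ≤ 2α = 61.93°  →  valid

δ = 22.27°, valid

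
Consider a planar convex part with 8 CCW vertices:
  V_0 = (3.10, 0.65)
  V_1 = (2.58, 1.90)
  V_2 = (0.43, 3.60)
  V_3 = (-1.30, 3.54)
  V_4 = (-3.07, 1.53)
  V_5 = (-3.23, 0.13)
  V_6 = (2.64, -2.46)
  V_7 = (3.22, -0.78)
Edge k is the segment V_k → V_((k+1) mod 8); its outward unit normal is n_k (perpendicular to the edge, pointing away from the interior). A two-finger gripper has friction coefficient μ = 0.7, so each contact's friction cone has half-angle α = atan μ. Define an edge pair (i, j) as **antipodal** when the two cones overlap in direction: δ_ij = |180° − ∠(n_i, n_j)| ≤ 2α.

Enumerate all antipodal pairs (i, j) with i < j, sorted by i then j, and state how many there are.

count = 12; pairs: (0,3), (0,4), (0,5), (1,4), (1,5), (2,5), (2,6), (3,6), (3,7), (4,6), (4,7), (5,7)

α = atan 0.7 = 34.99°;  2α = 69.98°
n_0 = (+0.9233, +0.3841)
n_1 = (+0.6202, +0.7844)
n_2 = (-0.0347, +0.9994)
n_3 = (-0.7505, +0.6609)
n_4 = (-0.9935, +0.1135)
n_5 = (-0.4037, -0.9149)
n_6 = (+0.9453, -0.3263)
n_7 = (+0.9965, +0.0836)
  (0,1): δ = 150.92°  ·
  (0,2): δ = 110.60°  ·
  (0,3): δ = 63.95°  ✓
  (0,4): δ = 29.11°  ✓
  (0,5): δ = 43.60°  ✓
  (0,6): δ = 138.37°  ·
  (0,7): δ = 162.21°  ·
  (1,2): δ = 139.68°  ·
  (1,3): δ = 93.03°  ·
  (1,4): δ = 58.19°  ✓
  (1,5): δ = 14.52°  ✓
  (1,6): δ = 109.29°  ·
  (1,7): δ = 133.13°  ·
  (2,3): δ = 133.35°  ·
  (2,4): δ = 98.51°  ·
  (2,5): δ = 25.79°  ✓
  (2,6): δ = 68.97°  ✓
  (2,7): δ = 92.81°  ·
  (3,4): δ = 145.15°  ·
  (3,5): δ = 72.44°  ·
  (3,6): δ = 22.32°  ✓
  (3,7): δ = 46.16°  ✓
  (4,5): δ = 107.29°  ·
  (4,6): δ = 12.53°  ✓
  (4,7): δ = 11.32°  ✓
  (5,6): δ = 85.24°  ·
  (5,7): δ = 61.39°  ✓
  (6,7): δ = 156.16°  ·
antipodal pairs: 12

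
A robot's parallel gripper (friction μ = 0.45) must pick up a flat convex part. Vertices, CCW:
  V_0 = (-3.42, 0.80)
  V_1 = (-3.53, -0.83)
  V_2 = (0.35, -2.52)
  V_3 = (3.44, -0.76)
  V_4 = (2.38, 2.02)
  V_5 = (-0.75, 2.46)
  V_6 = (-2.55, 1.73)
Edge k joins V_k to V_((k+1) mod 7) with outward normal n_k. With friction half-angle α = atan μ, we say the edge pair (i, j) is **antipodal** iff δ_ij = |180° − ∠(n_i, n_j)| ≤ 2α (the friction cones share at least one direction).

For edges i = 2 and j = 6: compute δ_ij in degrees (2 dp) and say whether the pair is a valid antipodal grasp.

δ = 17.24°, valid

α = atan 0.45 = 24.23°;  2α = 48.46°
edge 2: e_2 = (+3.09, +1.76);  n_2 = (+0.4949, -0.8689)
edge 6: e_6 = (-0.87, -0.93);  n_6 = (-0.7303, +0.6832)
∠(n_2, n_6) = 162.76°
δ = |180° − 162.76°| = 17.24°
17.24° ≤ 2α = 48.46°  →  valid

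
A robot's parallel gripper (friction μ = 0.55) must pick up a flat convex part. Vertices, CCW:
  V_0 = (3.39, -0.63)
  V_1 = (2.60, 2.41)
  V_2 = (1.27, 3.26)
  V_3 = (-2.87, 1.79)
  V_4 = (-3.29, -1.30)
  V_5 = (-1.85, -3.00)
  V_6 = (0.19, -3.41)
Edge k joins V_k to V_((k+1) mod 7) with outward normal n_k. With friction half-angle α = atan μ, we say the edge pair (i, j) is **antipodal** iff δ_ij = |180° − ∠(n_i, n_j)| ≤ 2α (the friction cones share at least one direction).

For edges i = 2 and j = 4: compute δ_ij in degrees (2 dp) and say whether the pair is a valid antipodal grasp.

δ = 69.28°, invalid

α = atan 0.55 = 28.81°;  2α = 57.62°
edge 2: e_2 = (-4.14, -1.47);  n_2 = (-0.3346, +0.9424)
edge 4: e_4 = (+1.44, -1.70);  n_4 = (-0.7630, -0.6463)
∠(n_2, n_4) = 110.72°
δ = |180° − 110.72°| = 69.28°
69.28° > 2α = 57.62°  →  invalid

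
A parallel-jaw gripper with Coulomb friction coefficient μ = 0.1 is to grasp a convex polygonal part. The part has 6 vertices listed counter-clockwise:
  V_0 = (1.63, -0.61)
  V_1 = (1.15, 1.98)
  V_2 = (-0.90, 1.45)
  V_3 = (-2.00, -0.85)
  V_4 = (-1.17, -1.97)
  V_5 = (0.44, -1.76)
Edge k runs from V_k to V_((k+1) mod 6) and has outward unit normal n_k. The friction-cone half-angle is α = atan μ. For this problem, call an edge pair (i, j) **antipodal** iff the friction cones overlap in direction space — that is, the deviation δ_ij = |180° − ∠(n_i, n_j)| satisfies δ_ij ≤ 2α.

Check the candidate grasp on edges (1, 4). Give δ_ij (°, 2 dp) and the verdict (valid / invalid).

δ = 7.06°, valid

α = atan 0.1 = 5.71°;  2α = 11.42°
edge 1: e_1 = (-2.05, -0.53);  n_1 = (-0.2503, +0.9682)
edge 4: e_4 = (+1.61, +0.21);  n_4 = (+0.1293, -0.9916)
∠(n_1, n_4) = 172.94°
δ = |180° − 172.94°| = 7.06°
7.06° ≤ 2α = 11.42°  →  valid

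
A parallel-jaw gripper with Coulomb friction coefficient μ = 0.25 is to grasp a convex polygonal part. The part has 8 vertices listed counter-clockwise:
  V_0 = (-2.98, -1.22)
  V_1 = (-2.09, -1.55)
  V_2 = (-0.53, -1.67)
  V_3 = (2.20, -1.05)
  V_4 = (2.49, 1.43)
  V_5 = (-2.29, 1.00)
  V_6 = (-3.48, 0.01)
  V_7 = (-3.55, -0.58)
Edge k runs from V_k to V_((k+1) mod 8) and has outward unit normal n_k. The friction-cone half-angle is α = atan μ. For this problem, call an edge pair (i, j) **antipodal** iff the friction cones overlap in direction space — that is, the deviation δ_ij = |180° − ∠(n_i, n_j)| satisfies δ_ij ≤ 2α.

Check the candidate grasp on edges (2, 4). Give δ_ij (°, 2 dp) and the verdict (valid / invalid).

δ = 7.65°, valid

α = atan 0.25 = 14.04°;  2α = 28.07°
edge 2: e_2 = (+2.73, +0.62);  n_2 = (+0.2215, -0.9752)
edge 4: e_4 = (-4.78, -0.43);  n_4 = (-0.0896, +0.9960)
∠(n_2, n_4) = 172.35°
δ = |180° − 172.35°| = 7.65°
7.65° ≤ 2α = 28.07°  →  valid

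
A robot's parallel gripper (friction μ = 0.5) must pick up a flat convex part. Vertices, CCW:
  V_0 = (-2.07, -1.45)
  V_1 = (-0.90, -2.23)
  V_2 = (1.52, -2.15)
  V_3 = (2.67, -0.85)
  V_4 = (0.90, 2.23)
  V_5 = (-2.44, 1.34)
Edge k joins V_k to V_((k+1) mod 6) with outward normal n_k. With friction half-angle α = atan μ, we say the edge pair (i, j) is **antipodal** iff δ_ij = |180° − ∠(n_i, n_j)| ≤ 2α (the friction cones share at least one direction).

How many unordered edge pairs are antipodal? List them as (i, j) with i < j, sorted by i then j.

α = atan 0.5 = 26.57°;  2α = 53.13°
n_0 = (-0.5547, -0.8321)
n_1 = (+0.0330, -0.9995)
n_2 = (+0.7490, -0.6626)
n_3 = (+0.8670, +0.4983)
n_4 = (-0.2575, +0.9663)
n_5 = (-0.9913, -0.1315)
  (0,1): δ = 144.42°  ·
  (0,2): δ = 97.81°  ·
  (0,3): δ = 26.43°  ✓
  (0,4): δ = 48.61°  ✓
  (0,5): δ = 131.24°  ·
  (1,2): δ = 133.39°  ·
  (1,3): δ = 62.01°  ·
  (1,4): δ = 13.03°  ✓
  (1,5): δ = 95.66°  ·
  (2,3): δ = 108.62°  ·
  (2,4): δ = 33.58°  ✓
  (2,5): δ = 49.05°  ✓
  (3,4): δ = 104.96°  ·
  (3,5): δ = 22.33°  ✓
  (4,5): δ = 97.37°  ·
antipodal pairs: 6

count = 6; pairs: (0,3), (0,4), (1,4), (2,4), (2,5), (3,5)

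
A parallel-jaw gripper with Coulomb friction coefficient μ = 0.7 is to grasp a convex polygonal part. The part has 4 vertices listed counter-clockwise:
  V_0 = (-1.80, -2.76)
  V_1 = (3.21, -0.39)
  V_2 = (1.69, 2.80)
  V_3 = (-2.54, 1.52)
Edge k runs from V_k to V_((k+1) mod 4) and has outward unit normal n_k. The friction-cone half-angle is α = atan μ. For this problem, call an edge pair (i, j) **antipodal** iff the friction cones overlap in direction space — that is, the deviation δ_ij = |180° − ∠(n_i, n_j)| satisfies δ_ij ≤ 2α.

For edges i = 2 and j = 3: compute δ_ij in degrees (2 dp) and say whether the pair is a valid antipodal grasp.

δ = 97.03°, invalid

α = atan 0.7 = 34.99°;  2α = 69.98°
edge 2: e_2 = (-4.23, -1.28);  n_2 = (-0.2896, +0.9571)
edge 3: e_3 = (+0.74, -4.28);  n_3 = (-0.9854, -0.1704)
∠(n_2, n_3) = 82.97°
δ = |180° − 82.97°| = 97.03°
97.03° > 2α = 69.98°  →  invalid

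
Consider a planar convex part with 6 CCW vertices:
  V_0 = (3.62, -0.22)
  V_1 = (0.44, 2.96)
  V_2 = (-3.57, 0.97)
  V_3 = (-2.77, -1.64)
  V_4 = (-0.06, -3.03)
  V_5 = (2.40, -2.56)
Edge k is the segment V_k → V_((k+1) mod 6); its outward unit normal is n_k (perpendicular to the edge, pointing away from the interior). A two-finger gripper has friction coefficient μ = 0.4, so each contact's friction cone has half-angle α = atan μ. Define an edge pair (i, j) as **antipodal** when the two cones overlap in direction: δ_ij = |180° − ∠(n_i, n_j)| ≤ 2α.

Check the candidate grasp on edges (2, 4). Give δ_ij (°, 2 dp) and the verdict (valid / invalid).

δ = 96.22°, invalid

α = atan 0.4 = 21.80°;  2α = 43.60°
edge 2: e_2 = (+0.80, -2.61);  n_2 = (-0.9561, -0.2931)
edge 4: e_4 = (+2.46, +0.47);  n_4 = (+0.1877, -0.9822)
∠(n_2, n_4) = 83.78°
δ = |180° − 83.78°| = 96.22°
96.22° > 2α = 43.60°  →  invalid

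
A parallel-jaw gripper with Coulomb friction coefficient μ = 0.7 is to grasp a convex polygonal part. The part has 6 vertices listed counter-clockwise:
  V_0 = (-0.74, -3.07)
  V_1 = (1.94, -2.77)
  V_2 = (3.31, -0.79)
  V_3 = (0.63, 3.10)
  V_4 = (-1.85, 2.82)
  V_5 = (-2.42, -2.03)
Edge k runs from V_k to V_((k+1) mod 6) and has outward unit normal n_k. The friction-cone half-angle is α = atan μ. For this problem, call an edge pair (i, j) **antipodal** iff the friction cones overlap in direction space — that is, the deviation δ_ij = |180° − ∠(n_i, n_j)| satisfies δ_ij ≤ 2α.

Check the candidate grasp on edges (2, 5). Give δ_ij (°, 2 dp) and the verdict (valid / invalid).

δ = 23.68°, valid

α = atan 0.7 = 34.99°;  2α = 69.98°
edge 2: e_2 = (-2.68, +3.89);  n_2 = (+0.8235, +0.5673)
edge 5: e_5 = (+1.68, -1.04);  n_5 = (-0.5264, -0.8503)
∠(n_2, n_5) = 156.32°
δ = |180° − 156.32°| = 23.68°
23.68° ≤ 2α = 69.98°  →  valid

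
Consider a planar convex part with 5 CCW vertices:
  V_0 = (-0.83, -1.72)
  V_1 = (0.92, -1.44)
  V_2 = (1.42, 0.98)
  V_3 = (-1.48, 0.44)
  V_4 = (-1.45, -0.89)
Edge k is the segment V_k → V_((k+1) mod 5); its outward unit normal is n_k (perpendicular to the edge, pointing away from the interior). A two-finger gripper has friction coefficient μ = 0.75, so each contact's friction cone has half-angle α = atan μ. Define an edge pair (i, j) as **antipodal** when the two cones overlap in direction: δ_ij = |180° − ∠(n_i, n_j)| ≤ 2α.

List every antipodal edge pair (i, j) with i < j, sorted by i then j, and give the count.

count = 5; pairs: (0,2), (1,2), (1,3), (1,4), (2,4)

α = atan 0.75 = 36.87°;  2α = 73.74°
n_0 = (+0.1580, -0.9874)
n_1 = (+0.9793, -0.2023)
n_2 = (-0.1831, +0.9831)
n_3 = (-0.9997, -0.0226)
n_4 = (-0.8012, -0.5985)
  (0,1): δ = 110.76°  ·
  (0,2): δ = 1.46°  ✓
  (0,3): δ = 82.20°  ·
  (0,4): δ = 117.67°  ·
  (1,2): δ = 67.78°  ✓
  (1,3): δ = 12.97°  ✓
  (1,4): δ = 48.43°  ✓
  (2,3): δ = 99.26°  ·
  (2,4): δ = 63.79°  ✓
  (3,4): δ = 144.53°  ·
antipodal pairs: 5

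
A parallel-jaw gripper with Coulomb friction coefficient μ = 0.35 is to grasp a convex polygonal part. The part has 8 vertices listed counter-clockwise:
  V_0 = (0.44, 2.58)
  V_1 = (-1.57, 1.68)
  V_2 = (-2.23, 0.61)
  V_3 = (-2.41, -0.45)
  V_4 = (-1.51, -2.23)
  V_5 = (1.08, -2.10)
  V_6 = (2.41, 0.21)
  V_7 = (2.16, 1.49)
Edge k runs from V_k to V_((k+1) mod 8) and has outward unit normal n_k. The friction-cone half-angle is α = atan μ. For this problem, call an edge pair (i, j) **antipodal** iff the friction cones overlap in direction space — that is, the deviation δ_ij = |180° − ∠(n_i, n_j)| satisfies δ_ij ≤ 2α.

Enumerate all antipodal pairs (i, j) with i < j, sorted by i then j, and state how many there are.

count = 8; pairs: (0,4), (0,5), (1,5), (2,5), (2,6), (3,6), (3,7), (4,7)

α = atan 0.35 = 19.29°;  2α = 38.58°
n_0 = (-0.4087, +0.9127)
n_1 = (-0.8511, +0.5250)
n_2 = (-0.9859, +0.1674)
n_3 = (-0.8924, -0.4512)
n_4 = (+0.0501, -0.9987)
n_5 = (+0.8666, -0.4990)
n_6 = (+0.9815, +0.1917)
n_7 = (+0.5353, +0.8447)
  (0,1): δ = 145.79°  ·
  (0,2): δ = 123.76°  ·
  (0,3): δ = 87.30°  ·
  (0,4): δ = 21.25°  ✓
  (0,5): δ = 35.95°  ✓
  (0,6): δ = 76.93°  ·
  (0,7): δ = 123.52°  ·
  (1,2): δ = 157.97°  ·
  (1,3): δ = 121.51°  ·
  (1,4): δ = 55.46°  ·
  (1,5): δ = 1.74°  ✓
  (1,6): δ = 42.72°  ·
  (1,7): δ = 89.30°  ·
  (2,3): δ = 143.54°  ·
  (2,4): δ = 77.49°  ·
  (2,5): δ = 20.29°  ✓
  (2,6): δ = 20.69°  ✓
  (2,7): δ = 67.27°  ·
  (3,4): δ = 113.95°  ·
  (3,5): δ = 56.75°  ·
  (3,6): δ = 15.77°  ✓
  (3,7): δ = 30.81°  ✓
  (4,5): δ = 122.80°  ·
  (4,6): δ = 81.82°  ·
  (4,7): δ = 35.24°  ✓
  (5,6): δ = 139.02°  ·
  (5,7): δ = 92.43°  ·
  (6,7): δ = 133.41°  ·
antipodal pairs: 8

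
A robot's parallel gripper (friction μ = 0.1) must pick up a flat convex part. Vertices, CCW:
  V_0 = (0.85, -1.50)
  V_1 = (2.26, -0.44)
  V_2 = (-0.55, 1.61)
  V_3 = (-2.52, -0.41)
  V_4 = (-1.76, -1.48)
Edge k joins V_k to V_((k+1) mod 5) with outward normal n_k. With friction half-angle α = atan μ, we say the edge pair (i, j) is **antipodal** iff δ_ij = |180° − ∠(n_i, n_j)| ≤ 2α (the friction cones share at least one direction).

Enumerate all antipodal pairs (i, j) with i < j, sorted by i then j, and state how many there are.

α = atan 0.1 = 5.71°;  2α = 11.42°
n_0 = (+0.6009, -0.7993)
n_1 = (+0.5894, +0.8079)
n_2 = (-0.7159, +0.6982)
n_3 = (-0.8153, -0.5791)
n_4 = (-0.0077, -1.0000)
  (0,1): δ = 73.05°  ·
  (0,2): δ = 8.78°  ✓
  (0,3): δ = 88.45°  ·
  (0,4): δ = 142.63°  ·
  (1,2): δ = 98.17°  ·
  (1,3): δ = 18.50°  ·
  (1,4): δ = 35.67°  ·
  (2,3): δ = 100.33°  ·
  (2,4): δ = 46.16°  ·
  (3,4): δ = 125.82°  ·
antipodal pairs: 1

count = 1; pairs: (0,2)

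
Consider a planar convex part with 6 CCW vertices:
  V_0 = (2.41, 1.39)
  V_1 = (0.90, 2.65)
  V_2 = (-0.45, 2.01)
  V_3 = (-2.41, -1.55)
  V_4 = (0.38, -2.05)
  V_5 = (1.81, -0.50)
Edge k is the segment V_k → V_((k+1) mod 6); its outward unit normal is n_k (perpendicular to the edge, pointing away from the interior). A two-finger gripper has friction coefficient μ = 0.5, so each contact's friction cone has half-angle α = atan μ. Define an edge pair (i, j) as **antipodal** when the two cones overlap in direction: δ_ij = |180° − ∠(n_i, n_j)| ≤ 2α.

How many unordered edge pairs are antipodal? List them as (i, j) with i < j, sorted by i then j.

count = 6; pairs: (0,3), (1,3), (1,4), (1,5), (2,4), (2,5)

α = atan 0.5 = 26.57°;  2α = 53.13°
n_0 = (+0.6407, +0.7678)
n_1 = (-0.4284, +0.9036)
n_2 = (-0.8760, +0.4823)
n_3 = (-0.1764, -0.9843)
n_4 = (+0.7350, -0.6781)
n_5 = (+0.9531, -0.3026)
  (0,1): δ = 114.79°  ·
  (0,2): δ = 78.99°  ·
  (0,3): δ = 29.68°  ✓
  (0,4): δ = 87.15°  ·
  (0,5): δ = 112.23°  ·
  (1,2): δ = 144.20°  ·
  (1,3): δ = 35.52°  ✓
  (1,4): δ = 21.94°  ✓
  (1,5): δ = 47.02°  ✓
  (2,3): δ = 71.32°  ·
  (2,4): δ = 13.86°  ✓
  (2,5): δ = 11.22°  ✓
  (3,4): δ = 122.53°  ·
  (3,5): δ = 97.45°  ·
  (4,5): δ = 154.92°  ·
antipodal pairs: 6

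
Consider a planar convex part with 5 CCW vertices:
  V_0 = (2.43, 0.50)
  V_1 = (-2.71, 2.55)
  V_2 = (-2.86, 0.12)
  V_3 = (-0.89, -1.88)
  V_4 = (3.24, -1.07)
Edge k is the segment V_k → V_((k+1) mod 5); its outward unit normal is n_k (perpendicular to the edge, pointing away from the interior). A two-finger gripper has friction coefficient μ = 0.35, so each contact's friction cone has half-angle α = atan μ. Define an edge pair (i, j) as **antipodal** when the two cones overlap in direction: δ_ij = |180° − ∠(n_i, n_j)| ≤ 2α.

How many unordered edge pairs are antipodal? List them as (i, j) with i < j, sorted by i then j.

α = atan 0.35 = 19.29°;  2α = 38.58°
n_0 = (+0.3705, +0.9289)
n_1 = (-0.9981, +0.0616)
n_2 = (-0.7124, -0.7017)
n_3 = (+0.1925, -0.9813)
n_4 = (+0.8887, +0.4585)
  (0,1): δ = 71.79°  ·
  (0,2): δ = 23.69°  ✓
  (0,3): δ = 32.84°  ✓
  (0,4): δ = 139.03°  ·
  (1,2): δ = 131.90°  ·
  (1,3): δ = 75.37°  ·
  (1,4): δ = 30.82°  ✓
  (2,3): δ = 123.47°  ·
  (2,4): δ = 17.28°  ✓
  (3,4): δ = 73.81°  ·
antipodal pairs: 4

count = 4; pairs: (0,2), (0,3), (1,4), (2,4)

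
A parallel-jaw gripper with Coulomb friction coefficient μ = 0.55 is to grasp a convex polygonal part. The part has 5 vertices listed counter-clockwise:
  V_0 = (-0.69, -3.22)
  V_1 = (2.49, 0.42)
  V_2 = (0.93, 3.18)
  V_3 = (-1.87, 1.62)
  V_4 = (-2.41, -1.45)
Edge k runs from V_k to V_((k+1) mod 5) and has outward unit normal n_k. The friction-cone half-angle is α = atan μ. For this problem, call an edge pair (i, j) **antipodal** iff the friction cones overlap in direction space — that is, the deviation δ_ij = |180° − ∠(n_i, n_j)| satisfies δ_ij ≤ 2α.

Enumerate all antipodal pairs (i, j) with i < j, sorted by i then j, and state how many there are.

count = 4; pairs: (0,2), (0,3), (1,3), (1,4)

α = atan 0.55 = 28.81°;  2α = 57.62°
n_0 = (+0.7531, -0.6579)
n_1 = (+0.8706, +0.4921)
n_2 = (-0.4867, +0.8736)
n_3 = (-0.9849, +0.1732)
n_4 = (-0.7172, -0.6969)
  (0,1): δ = 109.38°  ·
  (0,2): δ = 19.73°  ✓
  (0,3): δ = 31.17°  ✓
  (0,4): δ = 85.32°  ·
  (1,2): δ = 90.35°  ·
  (1,3): δ = 39.45°  ✓
  (1,4): δ = 14.70°  ✓
  (2,3): δ = 129.10°  ·
  (2,4): δ = 74.94°  ·
  (3,4): δ = 125.84°  ·
antipodal pairs: 4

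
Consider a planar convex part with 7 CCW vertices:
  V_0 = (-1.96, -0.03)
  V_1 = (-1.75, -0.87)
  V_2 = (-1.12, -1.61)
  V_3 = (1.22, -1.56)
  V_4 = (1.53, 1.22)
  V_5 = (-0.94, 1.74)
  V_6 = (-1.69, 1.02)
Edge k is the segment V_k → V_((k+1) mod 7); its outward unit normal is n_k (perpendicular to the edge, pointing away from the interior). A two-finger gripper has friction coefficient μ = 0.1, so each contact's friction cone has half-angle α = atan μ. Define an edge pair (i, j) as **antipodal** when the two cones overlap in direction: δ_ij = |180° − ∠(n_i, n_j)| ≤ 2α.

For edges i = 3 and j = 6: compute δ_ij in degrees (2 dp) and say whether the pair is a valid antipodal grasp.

α = atan 0.1 = 5.71°;  2α = 11.42°
edge 3: e_3 = (+0.31, +2.78);  n_3 = (+0.9938, -0.1108)
edge 6: e_6 = (-0.27, -1.05);  n_6 = (-0.9685, +0.2490)
∠(n_3, n_6) = 171.94°
δ = |180° − 171.94°| = 8.06°
8.06° ≤ 2α = 11.42°  →  valid

δ = 8.06°, valid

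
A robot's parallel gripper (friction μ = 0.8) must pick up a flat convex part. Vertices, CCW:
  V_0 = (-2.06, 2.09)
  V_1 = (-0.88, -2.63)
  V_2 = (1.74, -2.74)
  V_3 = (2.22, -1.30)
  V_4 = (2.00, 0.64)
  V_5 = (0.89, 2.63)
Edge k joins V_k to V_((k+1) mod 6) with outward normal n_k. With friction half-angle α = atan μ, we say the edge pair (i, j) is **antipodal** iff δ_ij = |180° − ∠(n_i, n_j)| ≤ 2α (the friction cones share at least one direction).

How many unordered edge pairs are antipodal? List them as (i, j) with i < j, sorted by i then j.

α = atan 0.8 = 38.66°;  2α = 77.32°
n_0 = (-0.9701, -0.2425)
n_1 = (-0.0419, -0.9991)
n_2 = (+0.9487, -0.3162)
n_3 = (+0.9936, +0.1127)
n_4 = (+0.8733, +0.4871)
n_5 = (-0.1801, +0.9837)
  (0,1): δ = 106.44°  ·
  (0,2): δ = 32.47°  ✓
  (0,3): δ = 7.57°  ✓
  (0,4): δ = 15.12°  ✓
  (0,5): δ = 86.34°  ·
  (1,2): δ = 106.03°  ·
  (1,3): δ = 81.13°  ·
  (1,4): δ = 58.44°  ✓
  (1,5): δ = 12.78°  ✓
  (2,3): δ = 155.10°  ·
  (2,4): δ = 132.41°  ·
  (2,5): δ = 61.19°  ✓
  (3,4): δ = 157.32°  ·
  (3,5): δ = 86.10°  ·
  (4,5): δ = 108.78°  ·
antipodal pairs: 6

count = 6; pairs: (0,2), (0,3), (0,4), (1,4), (1,5), (2,5)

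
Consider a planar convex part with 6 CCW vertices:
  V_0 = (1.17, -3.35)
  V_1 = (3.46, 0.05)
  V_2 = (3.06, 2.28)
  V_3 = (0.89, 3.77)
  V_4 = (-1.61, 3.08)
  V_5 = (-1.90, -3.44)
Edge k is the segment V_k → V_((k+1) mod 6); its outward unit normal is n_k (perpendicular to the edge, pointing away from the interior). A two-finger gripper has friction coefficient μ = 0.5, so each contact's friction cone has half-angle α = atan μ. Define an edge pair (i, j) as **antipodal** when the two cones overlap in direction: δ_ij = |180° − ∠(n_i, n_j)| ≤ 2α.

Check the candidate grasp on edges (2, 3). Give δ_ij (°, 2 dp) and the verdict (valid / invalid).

α = atan 0.5 = 26.57°;  2α = 53.13°
edge 2: e_2 = (-2.17, +1.49);  n_2 = (+0.5660, +0.8244)
edge 3: e_3 = (-2.50, -0.69);  n_3 = (-0.2661, +0.9640)
∠(n_2, n_3) = 49.90°
δ = |180° − 49.90°| = 130.10°
130.10° > 2α = 53.13°  →  invalid

δ = 130.10°, invalid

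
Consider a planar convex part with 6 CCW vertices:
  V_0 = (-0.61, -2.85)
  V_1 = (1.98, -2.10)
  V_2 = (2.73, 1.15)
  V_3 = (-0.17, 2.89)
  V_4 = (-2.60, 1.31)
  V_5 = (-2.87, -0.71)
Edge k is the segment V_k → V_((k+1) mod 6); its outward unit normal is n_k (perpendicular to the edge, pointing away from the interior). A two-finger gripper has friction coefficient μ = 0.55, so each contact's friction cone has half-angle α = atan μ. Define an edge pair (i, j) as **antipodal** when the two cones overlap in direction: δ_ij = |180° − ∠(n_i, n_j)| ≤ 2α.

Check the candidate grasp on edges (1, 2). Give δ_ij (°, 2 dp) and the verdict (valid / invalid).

δ = 107.97°, invalid

α = atan 0.55 = 28.81°;  2α = 57.62°
edge 1: e_1 = (+0.75, +3.25);  n_1 = (+0.9744, -0.2249)
edge 2: e_2 = (-2.90, +1.74);  n_2 = (+0.5145, +0.8575)
∠(n_1, n_2) = 72.03°
δ = |180° − 72.03°| = 107.97°
107.97° > 2α = 57.62°  →  invalid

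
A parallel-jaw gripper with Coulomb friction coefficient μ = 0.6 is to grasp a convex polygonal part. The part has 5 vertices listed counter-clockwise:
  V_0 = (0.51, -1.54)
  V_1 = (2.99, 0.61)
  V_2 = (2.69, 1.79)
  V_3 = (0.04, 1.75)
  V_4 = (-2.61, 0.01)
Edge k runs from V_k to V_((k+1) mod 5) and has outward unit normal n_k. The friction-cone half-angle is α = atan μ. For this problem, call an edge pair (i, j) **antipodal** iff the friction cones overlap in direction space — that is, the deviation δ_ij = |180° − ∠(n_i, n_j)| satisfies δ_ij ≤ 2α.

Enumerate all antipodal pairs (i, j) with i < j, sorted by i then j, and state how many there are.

count = 5; pairs: (0,2), (0,3), (1,4), (2,4), (3,4)

α = atan 0.6 = 30.96°;  2α = 61.93°
n_0 = (+0.6550, -0.7556)
n_1 = (+0.9692, +0.2464)
n_2 = (-0.0151, +0.9999)
n_3 = (-0.5489, +0.8359)
n_4 = (-0.4449, -0.8956)
  (0,1): δ = 116.66°  ·
  (0,2): δ = 40.06°  ✓
  (0,3): δ = 7.63°  ✓
  (0,4): δ = 112.66°  ·
  (1,2): δ = 103.40°  ·
  (1,3): δ = 70.98°  ·
  (1,4): δ = 49.32°  ✓
  (2,3): δ = 147.58°  ·
  (2,4): δ = 27.28°  ✓
  (3,4): δ = 59.71°  ✓
antipodal pairs: 5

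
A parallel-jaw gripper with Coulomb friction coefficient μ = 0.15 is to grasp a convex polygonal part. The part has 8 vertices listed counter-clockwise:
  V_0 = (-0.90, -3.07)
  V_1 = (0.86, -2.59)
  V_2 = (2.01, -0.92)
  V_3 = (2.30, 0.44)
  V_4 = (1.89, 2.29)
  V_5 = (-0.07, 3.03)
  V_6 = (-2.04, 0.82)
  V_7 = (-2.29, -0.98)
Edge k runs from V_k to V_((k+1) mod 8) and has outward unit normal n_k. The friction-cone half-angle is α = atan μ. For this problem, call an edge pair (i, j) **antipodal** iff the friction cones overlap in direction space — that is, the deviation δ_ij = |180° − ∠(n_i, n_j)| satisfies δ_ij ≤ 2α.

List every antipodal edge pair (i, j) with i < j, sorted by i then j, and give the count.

count = 2; pairs: (1,5), (2,6)

α = atan 0.15 = 8.53°;  2α = 17.06°
n_0 = (+0.2631, -0.9648)
n_1 = (+0.8236, -0.5672)
n_2 = (+0.9780, -0.2085)
n_3 = (+0.9763, +0.2164)
n_4 = (+0.3532, +0.9355)
n_5 = (-0.7465, +0.6654)
n_6 = (-0.9905, +0.1376)
n_7 = (-0.8327, -0.5538)
  (0,1): δ = 139.81°  ·
  (0,2): δ = 117.29°  ·
  (0,3): δ = 92.76°  ·
  (0,4): δ = 35.94°  ·
  (0,5): δ = 33.03°  ·
  (0,6): δ = 66.84°  ·
  (0,7): δ = 108.37°  ·
  (1,2): δ = 157.49°  ·
  (1,3): δ = 132.95°  ·
  (1,4): δ = 76.13°  ·
  (1,5): δ = 7.16°  ✓
  (1,6): δ = 26.65°  ·
  (1,7): δ = 68.18°  ·
  (2,3): δ = 155.47°  ·
  (2,4): δ = 98.65°  ·
  (2,5): δ = 29.68°  ·
  (2,6): δ = 4.13°  ✓
  (2,7): δ = 45.66°  ·
  (3,4): δ = 123.18°  ·
  (3,5): δ = 54.21°  ·
  (3,6): δ = 20.40°  ·
  (3,7): δ = 21.13°  ·
  (4,5): δ = 111.03°  ·
  (4,6): δ = 77.22°  ·
  (4,7): δ = 35.69°  ·
  (5,6): δ = 146.19°  ·
  (5,7): δ = 104.66°  ·
  (6,7): δ = 138.47°  ·
antipodal pairs: 2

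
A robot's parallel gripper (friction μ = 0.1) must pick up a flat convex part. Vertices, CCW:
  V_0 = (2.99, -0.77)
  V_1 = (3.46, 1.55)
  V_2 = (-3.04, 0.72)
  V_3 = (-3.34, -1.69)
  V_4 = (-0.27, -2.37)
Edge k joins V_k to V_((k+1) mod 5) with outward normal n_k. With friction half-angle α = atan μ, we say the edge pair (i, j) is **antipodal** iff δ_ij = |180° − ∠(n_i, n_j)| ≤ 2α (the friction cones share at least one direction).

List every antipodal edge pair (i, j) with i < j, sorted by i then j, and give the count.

count = 1; pairs: (0,2)

α = atan 0.1 = 5.71°;  2α = 11.42°
n_0 = (+0.9801, -0.1986)
n_1 = (-0.1267, +0.9919)
n_2 = (-0.9923, +0.1235)
n_3 = (-0.2163, -0.9763)
n_4 = (+0.4406, -0.8977)
  (0,1): δ = 71.27°  ·
  (0,2): δ = 4.36°  ✓
  (0,3): δ = 88.96°  ·
  (0,4): δ = 127.59°  ·
  (1,2): δ = 104.37°  ·
  (1,3): δ = 19.77°  ·
  (1,4): δ = 18.86°  ·
  (2,3): δ = 95.39°  ·
  (2,4): δ = 56.76°  ·
  (3,4): δ = 141.37°  ·
antipodal pairs: 1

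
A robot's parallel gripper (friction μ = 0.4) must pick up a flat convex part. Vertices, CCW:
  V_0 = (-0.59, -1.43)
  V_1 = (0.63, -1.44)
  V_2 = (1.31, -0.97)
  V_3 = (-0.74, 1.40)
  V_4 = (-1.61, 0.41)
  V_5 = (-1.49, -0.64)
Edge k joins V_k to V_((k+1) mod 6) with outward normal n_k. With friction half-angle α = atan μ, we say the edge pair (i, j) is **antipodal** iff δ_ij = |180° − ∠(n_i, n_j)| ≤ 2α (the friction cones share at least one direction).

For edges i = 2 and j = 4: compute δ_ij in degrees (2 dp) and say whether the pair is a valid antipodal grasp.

δ = 34.34°, valid

α = atan 0.4 = 21.80°;  2α = 43.60°
edge 2: e_2 = (-2.05, +2.37);  n_2 = (+0.7563, +0.6542)
edge 4: e_4 = (+0.12, -1.05);  n_4 = (-0.9935, -0.1135)
∠(n_2, n_4) = 145.66°
δ = |180° − 145.66°| = 34.34°
34.34° ≤ 2α = 43.60°  →  valid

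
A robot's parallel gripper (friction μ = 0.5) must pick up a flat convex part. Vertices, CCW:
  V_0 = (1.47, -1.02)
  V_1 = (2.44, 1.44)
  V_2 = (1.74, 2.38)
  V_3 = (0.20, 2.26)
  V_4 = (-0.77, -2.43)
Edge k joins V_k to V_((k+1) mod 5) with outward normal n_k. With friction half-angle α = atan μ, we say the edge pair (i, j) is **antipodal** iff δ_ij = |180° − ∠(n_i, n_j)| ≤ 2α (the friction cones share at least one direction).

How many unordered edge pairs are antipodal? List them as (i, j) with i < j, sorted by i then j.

count = 4; pairs: (0,3), (1,3), (2,4), (3,4)

α = atan 0.5 = 26.57°;  2α = 53.13°
n_0 = (+0.9303, -0.3668)
n_1 = (+0.8020, +0.5973)
n_2 = (-0.0777, +0.9970)
n_3 = (-0.9793, +0.2025)
n_4 = (+0.5327, -0.8463)
  (0,1): δ = 121.81°  ·
  (0,2): δ = 64.02°  ·
  (0,3): δ = 9.83°  ✓
  (0,4): δ = 143.71°  ·
  (1,2): δ = 122.22°  ·
  (1,3): δ = 48.36°  ✓
  (1,4): δ = 85.51°  ·
  (2,3): δ = 106.14°  ·
  (2,4): δ = 27.73°  ✓
  (3,4): δ = 46.13°  ✓
antipodal pairs: 4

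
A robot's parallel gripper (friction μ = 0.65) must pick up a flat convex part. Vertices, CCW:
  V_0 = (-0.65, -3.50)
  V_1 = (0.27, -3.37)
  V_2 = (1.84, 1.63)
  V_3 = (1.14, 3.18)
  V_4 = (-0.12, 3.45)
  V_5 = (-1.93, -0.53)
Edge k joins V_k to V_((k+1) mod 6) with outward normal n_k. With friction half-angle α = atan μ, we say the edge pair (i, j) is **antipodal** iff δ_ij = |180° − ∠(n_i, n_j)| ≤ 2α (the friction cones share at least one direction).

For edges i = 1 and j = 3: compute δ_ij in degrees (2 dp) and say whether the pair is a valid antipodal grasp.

δ = 84.66°, invalid

α = atan 0.65 = 33.02°;  2α = 66.05°
edge 1: e_1 = (+1.57, +5.00);  n_1 = (+0.9541, -0.2996)
edge 3: e_3 = (-1.26, +0.27);  n_3 = (+0.2095, +0.9778)
∠(n_1, n_3) = 95.34°
δ = |180° − 95.34°| = 84.66°
84.66° > 2α = 66.05°  →  invalid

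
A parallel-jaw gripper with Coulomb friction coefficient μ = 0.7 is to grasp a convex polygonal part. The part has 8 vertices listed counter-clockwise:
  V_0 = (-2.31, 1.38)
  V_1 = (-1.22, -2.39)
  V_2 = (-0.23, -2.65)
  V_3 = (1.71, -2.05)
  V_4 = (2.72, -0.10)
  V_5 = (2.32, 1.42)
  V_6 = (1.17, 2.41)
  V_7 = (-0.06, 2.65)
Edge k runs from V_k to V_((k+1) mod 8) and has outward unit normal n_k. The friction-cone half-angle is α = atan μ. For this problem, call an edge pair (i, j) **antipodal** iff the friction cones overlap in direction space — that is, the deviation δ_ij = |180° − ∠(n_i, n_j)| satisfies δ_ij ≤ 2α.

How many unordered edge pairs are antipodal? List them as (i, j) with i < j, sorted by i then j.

α = atan 0.7 = 34.99°;  2α = 69.98°
n_0 = (-0.9607, -0.2777)
n_1 = (-0.2540, -0.9672)
n_2 = (+0.2955, -0.9554)
n_3 = (+0.8880, -0.4599)
n_4 = (+0.9671, +0.2545)
n_5 = (+0.6524, +0.7579)
n_6 = (+0.1915, +0.9815)
n_7 = (-0.4915, +0.8709)
  (0,1): δ = 120.84°  ·
  (0,2): δ = 88.94°  ·
  (0,3): δ = 43.51°  ✓
  (0,4): δ = 1.38°  ✓
  (0,5): δ = 33.15°  ✓
  (0,6): δ = 62.83°  ✓
  (0,7): δ = 103.32°  ·
  (1,2): δ = 148.10°  ·
  (1,3): δ = 102.67°  ·
  (1,4): δ = 60.54°  ✓
  (1,5): δ = 26.01°  ✓
  (1,6): δ = 3.67°  ✓
  (1,7): δ = 44.16°  ✓
  (2,3): δ = 134.57°  ·
  (2,4): δ = 92.44°  ·
  (2,5): δ = 57.91°  ✓
  (2,6): δ = 28.23°  ✓
  (2,7): δ = 12.26°  ✓
  (3,4): δ = 137.87°  ·
  (3,5): δ = 103.34°  ·
  (3,6): δ = 73.66°  ·
  (3,7): δ = 33.18°  ✓
  (4,5): δ = 145.47°  ·
  (4,6): δ = 115.78°  ·
  (4,7): δ = 75.30°  ·
  (5,6): δ = 150.32°  ·
  (5,7): δ = 109.83°  ·
  (6,7): δ = 139.52°  ·
antipodal pairs: 12

count = 12; pairs: (0,3), (0,4), (0,5), (0,6), (1,4), (1,5), (1,6), (1,7), (2,5), (2,6), (2,7), (3,7)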